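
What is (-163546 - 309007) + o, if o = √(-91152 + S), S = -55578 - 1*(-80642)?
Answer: -472553 + 2*I*√16522 ≈ -4.7255e+5 + 257.08*I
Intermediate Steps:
S = 25064 (S = -55578 + 80642 = 25064)
o = 2*I*√16522 (o = √(-91152 + 25064) = √(-66088) = 2*I*√16522 ≈ 257.08*I)
(-163546 - 309007) + o = (-163546 - 309007) + 2*I*√16522 = -472553 + 2*I*√16522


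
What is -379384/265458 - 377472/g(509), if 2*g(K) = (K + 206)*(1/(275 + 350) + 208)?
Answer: -16051771677956/2467451090247 ≈ -6.5054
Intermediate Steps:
g(K) = 13390103/625 + 130001*K/1250 (g(K) = ((K + 206)*(1/(275 + 350) + 208))/2 = ((206 + K)*(1/625 + 208))/2 = ((206 + K)*(130001/625))/2 = (26780206/625 + 130001*K/625)/2 = 13390103/625 + 130001*K/1250)
-379384/265458 - 377472/g(509) = -379384/265458 - 377472/(13390103/625 + (130001/1250)*509) = -379384*1/265458 - 377472/(13390103/625 + 66170509/1250) = -189692/132729 - 377472/18590143/250 = -189692/132729 - 377472*250/18590143 = -189692/132729 - 94368000/18590143 = -16051771677956/2467451090247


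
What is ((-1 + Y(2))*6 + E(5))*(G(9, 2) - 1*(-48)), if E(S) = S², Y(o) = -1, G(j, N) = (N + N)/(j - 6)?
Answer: 1924/3 ≈ 641.33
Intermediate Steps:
G(j, N) = 2*N/(-6 + j) (G(j, N) = (2*N)/(-6 + j) = 2*N/(-6 + j))
((-1 + Y(2))*6 + E(5))*(G(9, 2) - 1*(-48)) = ((-1 - 1)*6 + 5²)*(2*2/(-6 + 9) - 1*(-48)) = (-2*6 + 25)*(2*2/3 + 48) = (-12 + 25)*(2*2*(⅓) + 48) = 13*(4/3 + 48) = 13*(148/3) = 1924/3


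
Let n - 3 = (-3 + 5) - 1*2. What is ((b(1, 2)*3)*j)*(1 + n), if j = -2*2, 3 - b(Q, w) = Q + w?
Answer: 0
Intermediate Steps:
b(Q, w) = 3 - Q - w (b(Q, w) = 3 - (Q + w) = 3 + (-Q - w) = 3 - Q - w)
n = 3 (n = 3 + ((-3 + 5) - 1*2) = 3 + (2 - 2) = 3 + 0 = 3)
j = -4
((b(1, 2)*3)*j)*(1 + n) = (((3 - 1*1 - 1*2)*3)*(-4))*(1 + 3) = (((3 - 1 - 2)*3)*(-4))*4 = ((0*3)*(-4))*4 = (0*(-4))*4 = 0*4 = 0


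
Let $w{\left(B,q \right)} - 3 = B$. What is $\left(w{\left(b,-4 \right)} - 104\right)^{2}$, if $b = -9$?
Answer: $12100$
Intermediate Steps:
$w{\left(B,q \right)} = 3 + B$
$\left(w{\left(b,-4 \right)} - 104\right)^{2} = \left(\left(3 - 9\right) - 104\right)^{2} = \left(-6 - 104\right)^{2} = \left(-110\right)^{2} = 12100$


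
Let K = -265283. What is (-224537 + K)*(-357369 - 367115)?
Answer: 354866752880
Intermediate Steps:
(-224537 + K)*(-357369 - 367115) = (-224537 - 265283)*(-357369 - 367115) = -489820*(-724484) = 354866752880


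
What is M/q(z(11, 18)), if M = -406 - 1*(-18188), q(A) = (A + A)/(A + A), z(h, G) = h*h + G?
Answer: 17782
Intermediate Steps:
z(h, G) = G + h**2 (z(h, G) = h**2 + G = G + h**2)
q(A) = 1 (q(A) = (2*A)/((2*A)) = (2*A)*(1/(2*A)) = 1)
M = 17782 (M = -406 + 18188 = 17782)
M/q(z(11, 18)) = 17782/1 = 17782*1 = 17782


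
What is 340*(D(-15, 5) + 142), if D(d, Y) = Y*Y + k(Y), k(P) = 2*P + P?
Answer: 61880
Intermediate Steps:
k(P) = 3*P
D(d, Y) = Y² + 3*Y (D(d, Y) = Y*Y + 3*Y = Y² + 3*Y)
340*(D(-15, 5) + 142) = 340*(5*(3 + 5) + 142) = 340*(5*8 + 142) = 340*(40 + 142) = 340*182 = 61880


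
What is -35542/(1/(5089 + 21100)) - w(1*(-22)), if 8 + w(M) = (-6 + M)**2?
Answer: -930810214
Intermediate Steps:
w(M) = -8 + (-6 + M)**2
-35542/(1/(5089 + 21100)) - w(1*(-22)) = -35542/(1/(5089 + 21100)) - (-8 + (-6 + 1*(-22))**2) = -35542/(1/26189) - (-8 + (-6 - 22)**2) = -35542/1/26189 - (-8 + (-28)**2) = -35542*26189 - (-8 + 784) = -930809438 - 1*776 = -930809438 - 776 = -930810214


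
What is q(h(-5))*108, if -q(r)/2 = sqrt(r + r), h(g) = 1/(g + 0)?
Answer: -216*I*sqrt(10)/5 ≈ -136.61*I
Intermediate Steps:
h(g) = 1/g
q(r) = -2*sqrt(2)*sqrt(r) (q(r) = -2*sqrt(r + r) = -2*sqrt(2)*sqrt(r))
q(h(-5))*108 = -2*sqrt(2)*sqrt(1/(-5))*108 = -2*sqrt(2)*sqrt(-1/5)*108 = -2*sqrt(2)*I*sqrt(5)/5*108 = -2*I*sqrt(10)/5*108 = -216*I*sqrt(10)/5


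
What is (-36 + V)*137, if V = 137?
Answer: 13837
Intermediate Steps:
(-36 + V)*137 = (-36 + 137)*137 = 101*137 = 13837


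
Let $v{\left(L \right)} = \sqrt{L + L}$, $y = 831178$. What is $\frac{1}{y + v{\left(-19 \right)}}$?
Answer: $\frac{415589}{345428433861} - \frac{i \sqrt{38}}{690856867722} \approx 1.2031 \cdot 10^{-6} - 8.9228 \cdot 10^{-12} i$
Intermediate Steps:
$v{\left(L \right)} = \sqrt{2} \sqrt{L}$ ($v{\left(L \right)} = \sqrt{2 L} = \sqrt{2} \sqrt{L}$)
$\frac{1}{y + v{\left(-19 \right)}} = \frac{1}{831178 + \sqrt{2} \sqrt{-19}} = \frac{1}{831178 + \sqrt{2} i \sqrt{19}} = \frac{1}{831178 + i \sqrt{38}}$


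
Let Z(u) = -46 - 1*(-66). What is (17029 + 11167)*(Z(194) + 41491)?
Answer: 1170444156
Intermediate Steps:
Z(u) = 20 (Z(u) = -46 + 66 = 20)
(17029 + 11167)*(Z(194) + 41491) = (17029 + 11167)*(20 + 41491) = 28196*41511 = 1170444156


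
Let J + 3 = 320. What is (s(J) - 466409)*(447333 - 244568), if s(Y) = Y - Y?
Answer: -94571420885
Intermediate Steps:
J = 317 (J = -3 + 320 = 317)
s(Y) = 0
(s(J) - 466409)*(447333 - 244568) = (0 - 466409)*(447333 - 244568) = -466409*202765 = -94571420885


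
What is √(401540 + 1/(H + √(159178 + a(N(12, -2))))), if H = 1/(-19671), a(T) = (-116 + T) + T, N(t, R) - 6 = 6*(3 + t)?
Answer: √(-381869 + 7898693340*√159254)/√(-1 + 19671*√159254) ≈ 633.67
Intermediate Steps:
N(t, R) = 24 + 6*t (N(t, R) = 6 + 6*(3 + t) = 6 + (18 + 6*t) = 24 + 6*t)
a(T) = -116 + 2*T
H = -1/19671 ≈ -5.0836e-5
√(401540 + 1/(H + √(159178 + a(N(12, -2))))) = √(401540 + 1/(-1/19671 + √(159178 + (-116 + 2*(24 + 6*12))))) = √(401540 + 1/(-1/19671 + √(159178 + (-116 + 2*(24 + 72))))) = √(401540 + 1/(-1/19671 + √(159178 + (-116 + 2*96)))) = √(401540 + 1/(-1/19671 + √(159178 + (-116 + 192)))) = √(401540 + 1/(-1/19671 + √(159178 + 76))) = √(401540 + 1/(-1/19671 + √159254))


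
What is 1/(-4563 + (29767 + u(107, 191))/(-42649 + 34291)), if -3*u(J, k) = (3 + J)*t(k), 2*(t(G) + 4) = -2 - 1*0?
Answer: -25074/114502513 ≈ -0.00021898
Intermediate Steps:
t(G) = -5 (t(G) = -4 + (-2 - 1*0)/2 = -4 + (-2 + 0)/2 = -4 + (½)*(-2) = -4 - 1 = -5)
u(J, k) = 5 + 5*J/3 (u(J, k) = -(3 + J)*(-5)/3 = -(-15 - 5*J)/3 = 5 + 5*J/3)
1/(-4563 + (29767 + u(107, 191))/(-42649 + 34291)) = 1/(-4563 + (29767 + (5 + (5/3)*107))/(-42649 + 34291)) = 1/(-4563 + (29767 + (5 + 535/3))/(-8358)) = 1/(-4563 + (29767 + 550/3)*(-1/8358)) = 1/(-4563 + (89851/3)*(-1/8358)) = 1/(-4563 - 89851/25074) = 1/(-114502513/25074) = -25074/114502513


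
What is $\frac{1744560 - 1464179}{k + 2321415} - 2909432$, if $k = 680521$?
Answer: $- \frac{8733928379971}{3001936} \approx -2.9094 \cdot 10^{6}$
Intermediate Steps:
$\frac{1744560 - 1464179}{k + 2321415} - 2909432 = \frac{1744560 - 1464179}{680521 + 2321415} - 2909432 = \frac{280381}{3001936} - 2909432 = - \frac{8733928379971}{3001936}$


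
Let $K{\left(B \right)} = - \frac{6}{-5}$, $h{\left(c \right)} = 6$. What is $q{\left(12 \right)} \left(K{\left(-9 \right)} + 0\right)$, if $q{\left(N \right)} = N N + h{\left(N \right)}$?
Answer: $180$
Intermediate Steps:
$K{\left(B \right)} = \frac{6}{5}$ ($K{\left(B \right)} = \left(-6\right) \left(- \frac{1}{5}\right) = \frac{6}{5}$)
$q{\left(N \right)} = 6 + N^{2}$ ($q{\left(N \right)} = N N + 6 = N^{2} + 6 = 6 + N^{2}$)
$q{\left(12 \right)} \left(K{\left(-9 \right)} + 0\right) = \left(6 + 12^{2}\right) \left(\frac{6}{5} + 0\right) = \left(6 + 144\right) \frac{6}{5} = 150 \cdot \frac{6}{5} = 180$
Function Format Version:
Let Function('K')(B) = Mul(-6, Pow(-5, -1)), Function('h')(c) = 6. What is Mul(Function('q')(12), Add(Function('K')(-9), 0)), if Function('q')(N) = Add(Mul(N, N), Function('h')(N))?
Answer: 180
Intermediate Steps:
Function('K')(B) = Rational(6, 5) (Function('K')(B) = Mul(-6, Rational(-1, 5)) = Rational(6, 5))
Function('q')(N) = Add(6, Pow(N, 2)) (Function('q')(N) = Add(Mul(N, N), 6) = Add(Pow(N, 2), 6) = Add(6, Pow(N, 2)))
Mul(Function('q')(12), Add(Function('K')(-9), 0)) = Mul(Add(6, Pow(12, 2)), Add(Rational(6, 5), 0)) = Mul(Add(6, 144), Rational(6, 5)) = Mul(150, Rational(6, 5)) = 180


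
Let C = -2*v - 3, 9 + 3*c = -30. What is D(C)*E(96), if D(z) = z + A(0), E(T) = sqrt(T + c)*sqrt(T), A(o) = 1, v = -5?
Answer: 32*sqrt(498) ≈ 714.11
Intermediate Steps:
c = -13 (c = -3 + (1/3)*(-30) = -3 - 10 = -13)
C = 7 (C = -2*(-5) - 3 = 10 - 3 = 7)
E(T) = sqrt(T)*sqrt(-13 + T) (E(T) = sqrt(T - 13)*sqrt(T) = sqrt(-13 + T)*sqrt(T) = sqrt(T)*sqrt(-13 + T))
D(z) = 1 + z (D(z) = z + 1 = 1 + z)
D(C)*E(96) = (1 + 7)*(sqrt(96)*sqrt(-13 + 96)) = 8*((4*sqrt(6))*sqrt(83)) = 8*(4*sqrt(498)) = 32*sqrt(498)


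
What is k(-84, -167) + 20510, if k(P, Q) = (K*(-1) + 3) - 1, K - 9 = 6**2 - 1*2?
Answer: 20469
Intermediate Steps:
K = 43 (K = 9 + (6**2 - 1*2) = 9 + (36 - 2) = 9 + 34 = 43)
k(P, Q) = -41 (k(P, Q) = (43*(-1) + 3) - 1 = (-43 + 3) - 1 = -40 - 1 = -41)
k(-84, -167) + 20510 = -41 + 20510 = 20469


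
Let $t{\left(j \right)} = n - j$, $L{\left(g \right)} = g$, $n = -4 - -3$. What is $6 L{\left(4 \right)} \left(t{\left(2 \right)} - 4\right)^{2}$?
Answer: $1176$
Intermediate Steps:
$n = -1$ ($n = -4 + 3 = -1$)
$t{\left(j \right)} = -1 - j$
$6 L{\left(4 \right)} \left(t{\left(2 \right)} - 4\right)^{2} = 6 \cdot 4 \left(\left(-1 - 2\right) - 4\right)^{2} = 24 \left(\left(-1 - 2\right) - 4\right)^{2} = 24 \left(-3 - 4\right)^{2} = 24 \left(-7\right)^{2} = 24 \cdot 49 = 1176$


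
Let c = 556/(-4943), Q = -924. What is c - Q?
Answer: 4566776/4943 ≈ 923.89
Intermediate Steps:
c = -556/4943 (c = 556*(-1/4943) = -556/4943 ≈ -0.11248)
c - Q = -556/4943 - 1*(-924) = -556/4943 + 924 = 4566776/4943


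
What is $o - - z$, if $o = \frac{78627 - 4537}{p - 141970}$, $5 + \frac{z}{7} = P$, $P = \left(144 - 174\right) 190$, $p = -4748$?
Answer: $- \frac{2929628710}{73359} \approx -39936.0$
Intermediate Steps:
$P = -5700$ ($P = \left(-30\right) 190 = -5700$)
$z = -39935$ ($z = -35 + 7 \left(-5700\right) = -35 - 39900 = -39935$)
$o = - \frac{37045}{73359}$ ($o = \frac{78627 - 4537}{-4748 - 141970} = \frac{74090}{-146718} = 74090 \left(- \frac{1}{146718}\right) = - \frac{37045}{73359} \approx -0.50498$)
$o - - z = - \frac{37045}{73359} - \left(-1\right) \left(-39935\right) = - \frac{37045}{73359} - 39935 = - \frac{2929628710}{73359}$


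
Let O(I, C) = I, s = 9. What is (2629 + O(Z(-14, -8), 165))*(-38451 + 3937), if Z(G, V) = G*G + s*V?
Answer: -95017042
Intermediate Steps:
Z(G, V) = G**2 + 9*V (Z(G, V) = G*G + 9*V = G**2 + 9*V)
(2629 + O(Z(-14, -8), 165))*(-38451 + 3937) = (2629 + ((-14)**2 + 9*(-8)))*(-38451 + 3937) = (2629 + (196 - 72))*(-34514) = (2629 + 124)*(-34514) = 2753*(-34514) = -95017042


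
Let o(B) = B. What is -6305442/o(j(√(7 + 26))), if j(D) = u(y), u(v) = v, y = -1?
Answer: 6305442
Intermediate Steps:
j(D) = -1
-6305442/o(j(√(7 + 26))) = -6305442/(-1) = -6305442*(-1) = 6305442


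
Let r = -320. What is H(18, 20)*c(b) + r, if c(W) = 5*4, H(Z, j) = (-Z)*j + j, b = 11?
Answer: -7120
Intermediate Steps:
H(Z, j) = j - Z*j (H(Z, j) = -Z*j + j = j - Z*j)
c(W) = 20
H(18, 20)*c(b) + r = (20*(1 - 1*18))*20 - 320 = (20*(1 - 18))*20 - 320 = (20*(-17))*20 - 320 = -340*20 - 320 = -6800 - 320 = -7120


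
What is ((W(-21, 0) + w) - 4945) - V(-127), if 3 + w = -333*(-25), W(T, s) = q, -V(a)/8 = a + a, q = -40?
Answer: 1305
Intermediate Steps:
V(a) = -16*a (V(a) = -8*(a + a) = -16*a)
W(T, s) = -40
w = 8322 (w = -3 - 333*(-25) = -3 + 8325 = 8322)
((W(-21, 0) + w) - 4945) - V(-127) = ((-40 + 8322) - 4945) - (-16)*(-127) = (8282 - 4945) - 1*2032 = 3337 - 2032 = 1305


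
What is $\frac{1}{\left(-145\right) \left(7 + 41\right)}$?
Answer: $- \frac{1}{6960} \approx -0.00014368$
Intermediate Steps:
$\frac{1}{\left(-145\right) \left(7 + 41\right)} = \frac{1}{\left(-145\right) 48} = \frac{1}{-6960} = - \frac{1}{6960}$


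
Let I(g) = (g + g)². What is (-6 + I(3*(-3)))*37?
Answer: 11766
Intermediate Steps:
I(g) = 4*g² (I(g) = (2*g)² = 4*g²)
(-6 + I(3*(-3)))*37 = (-6 + 4*(3*(-3))²)*37 = (-6 + 4*(-9)²)*37 = (-6 + 4*81)*37 = (-6 + 324)*37 = 318*37 = 11766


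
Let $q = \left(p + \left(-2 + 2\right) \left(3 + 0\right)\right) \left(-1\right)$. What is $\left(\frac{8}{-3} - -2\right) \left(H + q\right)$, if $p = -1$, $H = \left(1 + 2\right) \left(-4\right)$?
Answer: $\frac{22}{3} \approx 7.3333$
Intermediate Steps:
$H = -12$ ($H = 3 \left(-4\right) = -12$)
$q = 1$ ($q = \left(-1 + \left(-2 + 2\right) \left(3 + 0\right)\right) \left(-1\right) = \left(-1 + 0 \cdot 3\right) \left(-1\right) = \left(-1 + 0\right) \left(-1\right) = \left(-1\right) \left(-1\right) = 1$)
$\left(\frac{8}{-3} - -2\right) \left(H + q\right) = \left(\frac{8}{-3} - -2\right) \left(-12 + 1\right) = \left(8 \left(- \frac{1}{3}\right) + 2\right) \left(-11\right) = \left(- \frac{8}{3} + 2\right) \left(-11\right) = \left(- \frac{2}{3}\right) \left(-11\right) = \frac{22}{3}$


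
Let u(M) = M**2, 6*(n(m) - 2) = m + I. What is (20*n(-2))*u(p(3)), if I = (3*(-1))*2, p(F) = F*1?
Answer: 120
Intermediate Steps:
p(F) = F
I = -6 (I = -3*2 = -6)
n(m) = 1 + m/6 (n(m) = 2 + (m - 6)/6 = 2 + (-6 + m)/6 = 2 + (-1 + m/6) = 1 + m/6)
(20*n(-2))*u(p(3)) = (20*(1 + (1/6)*(-2)))*3**2 = (20*(1 - 1/3))*9 = (20*(2/3))*9 = (40/3)*9 = 120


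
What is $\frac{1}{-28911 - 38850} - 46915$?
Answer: $- \frac{3179007316}{67761} \approx -46915.0$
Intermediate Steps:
$\frac{1}{-28911 - 38850} - 46915 = \frac{1}{-67761} - 46915 = - \frac{1}{67761} - 46915 = - \frac{3179007316}{67761}$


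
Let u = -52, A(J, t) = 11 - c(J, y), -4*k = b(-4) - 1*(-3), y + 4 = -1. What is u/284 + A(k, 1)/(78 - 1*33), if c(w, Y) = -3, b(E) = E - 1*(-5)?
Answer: 409/3195 ≈ 0.12801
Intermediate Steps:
y = -5 (y = -4 - 1 = -5)
b(E) = 5 + E (b(E) = E + 5 = 5 + E)
k = -1 (k = -((5 - 4) - 1*(-3))/4 = -(1 + 3)/4 = -¼*4 = -1)
A(J, t) = 14 (A(J, t) = 11 - 1*(-3) = 11 + 3 = 14)
u/284 + A(k, 1)/(78 - 1*33) = -52/284 + 14/(78 - 1*33) = -52*1/284 + 14/(78 - 33) = -13/71 + 14/45 = 409/3195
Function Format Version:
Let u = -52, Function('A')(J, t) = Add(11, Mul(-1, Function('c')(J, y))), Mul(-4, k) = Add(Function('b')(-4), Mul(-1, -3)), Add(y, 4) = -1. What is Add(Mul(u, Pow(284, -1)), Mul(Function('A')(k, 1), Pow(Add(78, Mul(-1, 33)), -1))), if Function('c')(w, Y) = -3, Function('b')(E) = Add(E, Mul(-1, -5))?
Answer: Rational(409, 3195) ≈ 0.12801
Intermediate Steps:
y = -5 (y = Add(-4, -1) = -5)
Function('b')(E) = Add(5, E) (Function('b')(E) = Add(E, 5) = Add(5, E))
k = -1 (k = Mul(Rational(-1, 4), Add(Add(5, -4), Mul(-1, -3))) = Mul(Rational(-1, 4), Add(1, 3)) = Mul(Rational(-1, 4), 4) = -1)
Function('A')(J, t) = 14 (Function('A')(J, t) = Add(11, Mul(-1, -3)) = Add(11, 3) = 14)
Add(Mul(u, Pow(284, -1)), Mul(Function('A')(k, 1), Pow(Add(78, Mul(-1, 33)), -1))) = Add(Mul(-52, Pow(284, -1)), Mul(14, Pow(Add(78, Mul(-1, 33)), -1))) = Add(Mul(-52, Rational(1, 284)), Mul(14, Pow(Add(78, -33), -1))) = Add(Rational(-13, 71), Mul(14, Pow(45, -1))) = Add(Rational(-13, 71), Mul(14, Rational(1, 45))) = Add(Rational(-13, 71), Rational(14, 45)) = Rational(409, 3195)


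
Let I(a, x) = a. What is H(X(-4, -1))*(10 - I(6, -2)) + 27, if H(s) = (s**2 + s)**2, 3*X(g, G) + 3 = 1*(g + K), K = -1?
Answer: 8587/81 ≈ 106.01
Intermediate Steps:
X(g, G) = -4/3 + g/3 (X(g, G) = -1 + (1*(g - 1))/3 = -1 + (1*(-1 + g))/3 = -1 + (-1 + g)/3 = -1 + (-1/3 + g/3) = -4/3 + g/3)
H(s) = (s + s**2)**2
H(X(-4, -1))*(10 - I(6, -2)) + 27 = ((-4/3 + (1/3)*(-4))**2*(1 + (-4/3 + (1/3)*(-4)))**2)*(10 - 1*6) + 27 = ((-4/3 - 4/3)**2*(1 + (-4/3 - 4/3))**2)*(10 - 6) + 27 = ((-8/3)**2*(1 - 8/3)**2)*4 + 27 = (64*(-5/3)**2/9)*4 + 27 = ((64/9)*(25/9))*4 + 27 = (1600/81)*4 + 27 = 6400/81 + 27 = 8587/81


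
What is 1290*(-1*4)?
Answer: -5160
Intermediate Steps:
1290*(-1*4) = 1290*(-4) = -5160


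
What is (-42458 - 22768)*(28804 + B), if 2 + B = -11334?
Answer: -1139367768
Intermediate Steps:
B = -11336 (B = -2 - 11334 = -11336)
(-42458 - 22768)*(28804 + B) = (-42458 - 22768)*(28804 - 11336) = -65226*17468 = -1139367768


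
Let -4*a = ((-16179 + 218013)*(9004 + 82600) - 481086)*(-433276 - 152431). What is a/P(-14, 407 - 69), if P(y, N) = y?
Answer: -5414369411474775/28 ≈ -1.9337e+14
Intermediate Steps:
a = 5414369411474775/2 (a = -((-16179 + 218013)*(9004 + 82600) - 481086)*(-433276 - 152431)/4 = -(201834*91604 - 481086)*(-585707)/4 = -(18488801736 - 481086)*(-585707)/4 = -9244160325*(-585707)/2 = -1/4*(-10828738822949550) = 5414369411474775/2 ≈ 2.7072e+15)
a/P(-14, 407 - 69) = (5414369411474775/2)/(-14) = (5414369411474775/2)*(-1/14) = -5414369411474775/28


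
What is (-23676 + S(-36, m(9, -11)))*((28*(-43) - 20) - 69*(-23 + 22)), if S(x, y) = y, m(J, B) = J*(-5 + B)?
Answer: 27512100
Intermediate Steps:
(-23676 + S(-36, m(9, -11)))*((28*(-43) - 20) - 69*(-23 + 22)) = (-23676 + 9*(-5 - 11))*((28*(-43) - 20) - 69*(-23 + 22)) = (-23676 + 9*(-16))*((-1204 - 20) - 69*(-1)) = (-23676 - 144)*(-1224 + 69) = -23820*(-1155) = 27512100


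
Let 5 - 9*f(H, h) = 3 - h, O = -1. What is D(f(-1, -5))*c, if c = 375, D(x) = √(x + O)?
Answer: 250*I*√3 ≈ 433.01*I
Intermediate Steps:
f(H, h) = 2/9 + h/9 (f(H, h) = 5/9 - (3 - h)/9 = 5/9 + (-⅓ + h/9) = 2/9 + h/9)
D(x) = √(-1 + x) (D(x) = √(x - 1) = √(-1 + x))
D(f(-1, -5))*c = √(-1 + (2/9 + (⅑)*(-5)))*375 = √(-1 + (2/9 - 5/9))*375 = √(-1 - ⅓)*375 = √(-4/3)*375 = (2*I*√3/3)*375 = 250*I*√3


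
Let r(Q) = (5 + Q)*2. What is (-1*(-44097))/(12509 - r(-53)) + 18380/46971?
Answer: 2302960087/592069455 ≈ 3.8897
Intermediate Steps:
r(Q) = 10 + 2*Q
(-1*(-44097))/(12509 - r(-53)) + 18380/46971 = (-1*(-44097))/(12509 - (10 + 2*(-53))) + 18380/46971 = 44097/(12509 - (10 - 106)) + 18380*(1/46971) = 44097/(12509 - 1*(-96)) + 18380/46971 = 44097/(12509 + 96) + 18380/46971 = 44097/12605 + 18380/46971 = 2302960087/592069455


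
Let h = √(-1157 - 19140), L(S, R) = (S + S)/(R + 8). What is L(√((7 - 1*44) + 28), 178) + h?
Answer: I*(1/31 + √20297) ≈ 142.5*I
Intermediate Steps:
L(S, R) = 2*S/(8 + R) (L(S, R) = (2*S)/(8 + R) = 2*S/(8 + R))
h = I*√20297 (h = √(-20297) = I*√20297 ≈ 142.47*I)
L(√((7 - 1*44) + 28), 178) + h = 2*√((7 - 1*44) + 28)/(8 + 178) + I*√20297 = 2*√((7 - 44) + 28)/186 + I*√20297 = 2*√(-37 + 28)*(1/186) + I*√20297 = 2*√(-9)*(1/186) + I*√20297 = 2*(3*I)*(1/186) + I*√20297 = I/31 + I*√20297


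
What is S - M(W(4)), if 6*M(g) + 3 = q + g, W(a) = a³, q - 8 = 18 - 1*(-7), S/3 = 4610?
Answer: 41443/3 ≈ 13814.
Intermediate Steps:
S = 13830 (S = 3*4610 = 13830)
q = 33 (q = 8 + (18 - 1*(-7)) = 8 + (18 + 7) = 8 + 25 = 33)
M(g) = 5 + g/6 (M(g) = -½ + (33 + g)/6 = -½ + (11/2 + g/6) = 5 + g/6)
S - M(W(4)) = 13830 - (5 + (⅙)*4³) = 13830 - (5 + (⅙)*64) = 13830 - (5 + 32/3) = 13830 - 1*47/3 = 13830 - 47/3 = 41443/3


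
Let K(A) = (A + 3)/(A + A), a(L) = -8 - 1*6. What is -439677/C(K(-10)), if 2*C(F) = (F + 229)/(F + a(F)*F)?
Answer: 26673738/1529 ≈ 17445.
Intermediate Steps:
a(L) = -14 (a(L) = -8 - 6 = -14)
K(A) = (3 + A)/(2*A) (K(A) = (3 + A)/((2*A)) = (3 + A)*(1/(2*A)) = (3 + A)/(2*A))
C(F) = -(229 + F)/(26*F) (C(F) = ((F + 229)/(F - 14*F))/2 = ((229 + F)/((-13*F)))/2 = ((229 + F)*(-1/(13*F)))/2 = (-(229 + F)/(13*F))/2 = -(229 + F)/(26*F))
-439677/C(K(-10)) = -439677*(-13*(3 - 10)/(10*(-229 - (3 - 10)/(2*(-10))))) = -439677*91/(10*(-229 - (-1)*(-7)/(2*10))) = -439677*91/(10*(-229 - 1*7/20)) = -439677*91/(10*(-229 - 7/20)) = -439677/((1/26)*(20/7)*(-4587/20)) = -439677/(-4587/182) = -439677*(-182/4587) = 26673738/1529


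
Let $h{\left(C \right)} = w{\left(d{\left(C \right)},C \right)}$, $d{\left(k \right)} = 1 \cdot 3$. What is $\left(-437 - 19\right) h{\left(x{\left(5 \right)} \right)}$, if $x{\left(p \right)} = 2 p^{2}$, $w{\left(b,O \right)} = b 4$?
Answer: $-5472$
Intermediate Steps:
$d{\left(k \right)} = 3$
$w{\left(b,O \right)} = 4 b$
$h{\left(C \right)} = 12$ ($h{\left(C \right)} = 4 \cdot 3 = 12$)
$\left(-437 - 19\right) h{\left(x{\left(5 \right)} \right)} = \left(-437 - 19\right) 12 = \left(-456\right) 12 = -5472$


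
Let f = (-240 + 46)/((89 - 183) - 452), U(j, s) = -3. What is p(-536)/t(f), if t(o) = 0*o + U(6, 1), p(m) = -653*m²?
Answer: 187604288/3 ≈ 6.2535e+7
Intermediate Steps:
f = 97/273 (f = -194/(-94 - 452) = -194/(-546) = -194*(-1/546) = 97/273 ≈ 0.35531)
t(o) = -3 (t(o) = 0*o - 3 = 0 - 3 = -3)
p(-536)/t(f) = -653*(-536)²/(-3) = -653*287296*(-⅓) = -187604288*(-⅓) = 187604288/3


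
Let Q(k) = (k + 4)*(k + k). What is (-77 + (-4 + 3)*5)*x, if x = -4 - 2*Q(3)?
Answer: 7216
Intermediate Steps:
Q(k) = 2*k*(4 + k) (Q(k) = (4 + k)*(2*k) = 2*k*(4 + k))
x = -88 (x = -4 - 4*3*(4 + 3) = -4 - 4*3*7 = -4 - 2*42 = -4 - 84 = -88)
(-77 + (-4 + 3)*5)*x = (-77 + (-4 + 3)*5)*(-88) = (-77 - 1*5)*(-88) = (-77 - 5)*(-88) = -82*(-88) = 7216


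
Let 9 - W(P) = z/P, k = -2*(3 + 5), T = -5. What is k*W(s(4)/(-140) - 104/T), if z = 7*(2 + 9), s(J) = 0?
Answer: -1102/13 ≈ -84.769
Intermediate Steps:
z = 77 (z = 7*11 = 77)
k = -16 (k = -2*8 = -16)
W(P) = 9 - 77/P
k*W(s(4)/(-140) - 104/T) = -16*(9 - 77/(0/(-140) - 104/(-5))) = -16*(9 - 77/(0*(-1/140) - 104*(-⅕))) = -16*(9 - 77/(0 + 104/5)) = -16*(9 - 77/104/5) = -16*(9 - 77*5/104) = -16*(9 - 385/104) = -16*551/104 = -1102/13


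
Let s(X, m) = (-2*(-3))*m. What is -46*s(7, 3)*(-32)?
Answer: 26496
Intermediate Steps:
s(X, m) = 6*m
-46*s(7, 3)*(-32) = -276*3*(-32) = -46*18*(-32) = -828*(-32) = 26496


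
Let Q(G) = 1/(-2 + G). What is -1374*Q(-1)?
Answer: 458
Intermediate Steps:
-1374*Q(-1) = -1374/(-2 - 1) = -1374/(-3) = -(-458) = -1374*(-⅓) = 458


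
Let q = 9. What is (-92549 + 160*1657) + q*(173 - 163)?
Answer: 172661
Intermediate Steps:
(-92549 + 160*1657) + q*(173 - 163) = (-92549 + 160*1657) + 9*(173 - 163) = (-92549 + 265120) + 9*10 = 172571 + 90 = 172661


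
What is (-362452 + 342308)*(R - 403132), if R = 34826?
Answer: 7419156064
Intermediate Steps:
(-362452 + 342308)*(R - 403132) = (-362452 + 342308)*(34826 - 403132) = -20144*(-368306) = 7419156064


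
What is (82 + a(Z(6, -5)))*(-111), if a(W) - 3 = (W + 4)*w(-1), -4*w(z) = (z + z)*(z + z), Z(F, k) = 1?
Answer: -8880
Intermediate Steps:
w(z) = -z**2 (w(z) = -(z + z)*(z + z)/4 = -2*z*2*z/4 = -z**2)
a(W) = -1 - W (a(W) = 3 + (W + 4)*(-1*(-1)**2) = 3 + (4 + W)*(-1*1) = 3 + (4 + W)*(-1) = 3 + (-4 - W) = -1 - W)
(82 + a(Z(6, -5)))*(-111) = (82 + (-1 - 1*1))*(-111) = (82 + (-1 - 1))*(-111) = (82 - 2)*(-111) = 80*(-111) = -8880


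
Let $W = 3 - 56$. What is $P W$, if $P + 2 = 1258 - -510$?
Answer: $-93598$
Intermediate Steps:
$W = -53$ ($W = 3 - 56 = -53$)
$P = 1766$ ($P = -2 + \left(1258 - -510\right) = -2 + \left(1258 + 510\right) = -2 + 1768 = 1766$)
$P W = 1766 \left(-53\right) = -93598$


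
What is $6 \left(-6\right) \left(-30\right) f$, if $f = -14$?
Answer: $-15120$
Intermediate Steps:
$6 \left(-6\right) \left(-30\right) f = 6 \left(-6\right) \left(-30\right) \left(-14\right) = \left(-36\right) \left(-30\right) \left(-14\right) = 1080 \left(-14\right) = -15120$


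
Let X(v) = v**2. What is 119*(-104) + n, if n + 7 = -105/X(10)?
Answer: -247681/20 ≈ -12384.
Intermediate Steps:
n = -161/20 (n = -7 - 105/(10**2) = -7 - 105/100 = -7 - 105*1/100 = -7 - 21/20 = -161/20 ≈ -8.0500)
119*(-104) + n = 119*(-104) - 161/20 = -12376 - 161/20 = -247681/20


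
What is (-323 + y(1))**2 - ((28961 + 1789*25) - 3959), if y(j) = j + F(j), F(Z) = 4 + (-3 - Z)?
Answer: 33957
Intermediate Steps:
F(Z) = 1 - Z
y(j) = 1 (y(j) = j + (1 - j) = 1)
(-323 + y(1))**2 - ((28961 + 1789*25) - 3959) = (-323 + 1)**2 - ((28961 + 1789*25) - 3959) = (-322)**2 - ((28961 + 44725) - 3959) = 103684 - (73686 - 3959) = 103684 - 1*69727 = 103684 - 69727 = 33957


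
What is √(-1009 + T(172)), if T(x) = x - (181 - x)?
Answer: 3*I*√94 ≈ 29.086*I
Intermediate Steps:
T(x) = -181 + 2*x (T(x) = x + (-181 + x) = -181 + 2*x)
√(-1009 + T(172)) = √(-1009 + (-181 + 2*172)) = √(-1009 + (-181 + 344)) = √(-1009 + 163) = √(-846) = 3*I*√94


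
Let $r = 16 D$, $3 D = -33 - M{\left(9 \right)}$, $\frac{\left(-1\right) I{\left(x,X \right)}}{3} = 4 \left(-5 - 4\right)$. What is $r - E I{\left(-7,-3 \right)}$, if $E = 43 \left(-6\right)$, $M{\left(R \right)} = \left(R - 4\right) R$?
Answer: $27448$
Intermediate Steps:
$M{\left(R \right)} = R \left(-4 + R\right)$ ($M{\left(R \right)} = \left(-4 + R\right) R = R \left(-4 + R\right)$)
$I{\left(x,X \right)} = 108$ ($I{\left(x,X \right)} = - 3 \cdot 4 \left(-5 - 4\right) = - 3 \cdot 4 \left(-9\right) = \left(-3\right) \left(-36\right) = 108$)
$D = -26$ ($D = \frac{-33 - 9 \left(-4 + 9\right)}{3} = \frac{-33 - 9 \cdot 5}{3} = \frac{-33 - 45}{3} = \frac{1}{3} \left(-78\right) = -26$)
$r = -416$ ($r = 16 \left(-26\right) = -416$)
$E = -258$
$r - E I{\left(-7,-3 \right)} = -416 - \left(-258\right) 108 = -416 - -27864 = -416 + 27864 = 27448$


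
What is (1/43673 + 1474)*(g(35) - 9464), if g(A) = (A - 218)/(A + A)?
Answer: -42658269949989/3057110 ≈ -1.3954e+7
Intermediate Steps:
g(A) = (-218 + A)/(2*A) (g(A) = (-218 + A)/((2*A)) = (-218 + A)*(1/(2*A)) = (-218 + A)/(2*A))
(1/43673 + 1474)*(g(35) - 9464) = (1/43673 + 1474)*((½)*(-218 + 35)/35 - 9464) = (1/43673 + 1474)*((½)*(1/35)*(-183) - 9464) = 64374003*(-183/70 - 9464)/43673 = (64374003/43673)*(-662663/70) = -42658269949989/3057110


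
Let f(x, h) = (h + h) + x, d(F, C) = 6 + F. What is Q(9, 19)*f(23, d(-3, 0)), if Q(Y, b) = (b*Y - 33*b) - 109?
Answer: -16385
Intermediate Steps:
Q(Y, b) = -109 - 33*b + Y*b (Q(Y, b) = (Y*b - 33*b) - 109 = (-33*b + Y*b) - 109 = -109 - 33*b + Y*b)
f(x, h) = x + 2*h (f(x, h) = 2*h + x = x + 2*h)
Q(9, 19)*f(23, d(-3, 0)) = (-109 - 33*19 + 9*19)*(23 + 2*(6 - 3)) = (-109 - 627 + 171)*(23 + 2*3) = -565*(23 + 6) = -565*29 = -16385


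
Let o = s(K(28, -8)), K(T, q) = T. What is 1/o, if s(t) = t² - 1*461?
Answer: 1/323 ≈ 0.0030960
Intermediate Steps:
s(t) = -461 + t² (s(t) = t² - 461 = -461 + t²)
o = 323 (o = -461 + 28² = -461 + 784 = 323)
1/o = 1/323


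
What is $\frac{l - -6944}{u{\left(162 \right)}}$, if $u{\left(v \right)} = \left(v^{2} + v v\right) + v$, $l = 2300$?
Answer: $\frac{4622}{26325} \approx 0.17557$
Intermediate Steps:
$u{\left(v \right)} = v + 2 v^{2}$ ($u{\left(v \right)} = \left(v^{2} + v^{2}\right) + v = 2 v^{2} + v = v + 2 v^{2}$)
$\frac{l - -6944}{u{\left(162 \right)}} = \frac{2300 - -6944}{162 \left(1 + 2 \cdot 162\right)} = \frac{2300 + 6944}{162 \left(1 + 324\right)} = \frac{9244}{162 \cdot 325} = \frac{9244}{52650} = 9244 \cdot \frac{1}{52650} = \frac{4622}{26325}$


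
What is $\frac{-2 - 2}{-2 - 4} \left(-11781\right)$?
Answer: $-7854$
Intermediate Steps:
$\frac{-2 - 2}{-2 - 4} \left(-11781\right) = - \frac{4}{-6} \left(-11781\right) = \left(-4\right) \left(- \frac{1}{6}\right) \left(-11781\right) = \frac{2}{3} \left(-11781\right) = -7854$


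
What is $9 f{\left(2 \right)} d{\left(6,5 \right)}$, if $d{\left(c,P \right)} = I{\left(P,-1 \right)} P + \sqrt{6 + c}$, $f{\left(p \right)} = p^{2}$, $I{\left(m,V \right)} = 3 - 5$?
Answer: $-360 + 72 \sqrt{3} \approx -235.29$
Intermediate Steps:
$I{\left(m,V \right)} = -2$
$d{\left(c,P \right)} = \sqrt{6 + c} - 2 P$ ($d{\left(c,P \right)} = - 2 P + \sqrt{6 + c} = \sqrt{6 + c} - 2 P$)
$9 f{\left(2 \right)} d{\left(6,5 \right)} = 9 \cdot 2^{2} \left(\sqrt{6 + 6} - 10\right) = 9 \cdot 4 \left(\sqrt{12} - 10\right) = 36 \left(2 \sqrt{3} - 10\right) = 36 \left(-10 + 2 \sqrt{3}\right) = -360 + 72 \sqrt{3}$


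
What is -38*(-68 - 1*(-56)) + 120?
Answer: 576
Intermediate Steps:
-38*(-68 - 1*(-56)) + 120 = -38*(-68 + 56) + 120 = -38*(-12) + 120 = 456 + 120 = 576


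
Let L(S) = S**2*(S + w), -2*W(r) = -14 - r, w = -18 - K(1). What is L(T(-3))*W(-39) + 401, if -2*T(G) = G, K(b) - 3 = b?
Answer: 15641/16 ≈ 977.56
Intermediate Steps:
K(b) = 3 + b
T(G) = -G/2
w = -22 (w = -18 - (3 + 1) = -18 - 1*4 = -18 - 4 = -22)
W(r) = 7 + r/2 (W(r) = -(-14 - r)/2 = 7 + r/2)
L(S) = S**2*(-22 + S) (L(S) = S**2*(S - 22) = S**2*(-22 + S))
L(T(-3))*W(-39) + 401 = ((-1/2*(-3))**2*(-22 - 1/2*(-3)))*(7 + (1/2)*(-39)) + 401 = ((3/2)**2*(-22 + 3/2))*(7 - 39/2) + 401 = ((9/4)*(-41/2))*(-25/2) + 401 = -369/8*(-25/2) + 401 = 9225/16 + 401 = 15641/16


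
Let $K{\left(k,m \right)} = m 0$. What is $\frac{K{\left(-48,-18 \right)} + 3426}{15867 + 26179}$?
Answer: $\frac{1713}{21023} \approx 0.081482$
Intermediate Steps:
$K{\left(k,m \right)} = 0$
$\frac{K{\left(-48,-18 \right)} + 3426}{15867 + 26179} = \frac{0 + 3426}{15867 + 26179} = \frac{3426}{42046} = 3426 \cdot \frac{1}{42046} = \frac{1713}{21023}$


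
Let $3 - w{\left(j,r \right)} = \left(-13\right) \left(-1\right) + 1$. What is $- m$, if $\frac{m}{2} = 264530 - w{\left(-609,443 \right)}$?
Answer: $-529082$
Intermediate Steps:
$w{\left(j,r \right)} = -11$ ($w{\left(j,r \right)} = 3 - \left(\left(-13\right) \left(-1\right) + 1\right) = 3 - \left(13 + 1\right) = 3 - 14 = -11$)
$m = 529082$ ($m = 2 \left(264530 - -11\right) = 2 \left(264530 + 11\right) = 2 \cdot 264541 = 529082$)
$- m = \left(-1\right) 529082 = -529082$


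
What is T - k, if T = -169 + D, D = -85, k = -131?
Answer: -123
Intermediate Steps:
T = -254 (T = -169 - 85 = -254)
T - k = -254 - 1*(-131) = -254 + 131 = -123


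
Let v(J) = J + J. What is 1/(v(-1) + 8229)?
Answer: 1/8227 ≈ 0.00012155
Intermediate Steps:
v(J) = 2*J
1/(v(-1) + 8229) = 1/(2*(-1) + 8229) = 1/(-2 + 8229) = 1/8227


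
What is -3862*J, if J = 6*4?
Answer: -92688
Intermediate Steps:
J = 24
-3862*J = -3862*24 = -92688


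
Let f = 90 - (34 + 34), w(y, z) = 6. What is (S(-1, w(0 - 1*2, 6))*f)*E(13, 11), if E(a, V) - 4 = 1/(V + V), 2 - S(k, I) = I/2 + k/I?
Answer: -445/6 ≈ -74.167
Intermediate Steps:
S(k, I) = 2 - I/2 - k/I (S(k, I) = 2 - (I/2 + k/I) = 2 + (-I/2 - k/I) = 2 - I/2 - k/I)
E(a, V) = 4 + 1/(2*V) (E(a, V) = 4 + 1/(V + V) = 4 + 1/(2*V))
f = 22 (f = 90 - 1*68 = 90 - 68 = 22)
(S(-1, w(0 - 1*2, 6))*f)*E(13, 11) = ((2 - ½*6 - 1*(-1)/6)*22)*(4 + (½)/11) = ((2 - 3 - 1*(-1)*⅙)*22)*(4 + (½)*(1/11)) = ((2 - 3 + ⅙)*22)*(4 + 1/22) = -⅚*22*(89/22) = -55/3*89/22 = -445/6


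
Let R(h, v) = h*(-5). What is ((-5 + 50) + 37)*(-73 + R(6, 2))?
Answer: -8446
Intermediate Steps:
R(h, v) = -5*h
((-5 + 50) + 37)*(-73 + R(6, 2)) = ((-5 + 50) + 37)*(-73 - 5*6) = (45 + 37)*(-73 - 30) = 82*(-103) = -8446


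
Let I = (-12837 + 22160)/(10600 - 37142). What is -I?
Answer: 9323/26542 ≈ 0.35125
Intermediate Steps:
I = -9323/26542 (I = 9323/(-26542) = 9323*(-1/26542) = -9323/26542 ≈ -0.35125)
-I = -1*(-9323/26542) = 9323/26542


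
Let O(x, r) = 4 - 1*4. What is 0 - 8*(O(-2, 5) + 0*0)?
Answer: 0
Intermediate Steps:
O(x, r) = 0 (O(x, r) = 4 - 4 = 0)
0 - 8*(O(-2, 5) + 0*0) = 0 - 8*(0 + 0*0) = 0 - 8*(0 + 0) = 0 - 8*0 = 0 + 0 = 0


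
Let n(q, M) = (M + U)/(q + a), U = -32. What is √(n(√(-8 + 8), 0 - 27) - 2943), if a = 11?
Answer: 4*I*√22297/11 ≈ 54.299*I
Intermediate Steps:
n(q, M) = (-32 + M)/(11 + q) (n(q, M) = (M - 32)/(q + 11) = (-32 + M)/(11 + q))
√(n(√(-8 + 8), 0 - 27) - 2943) = √((-32 + (0 - 27))/(11 + √(-8 + 8)) - 2943) = √((-32 - 27)/(11 + √0) - 2943) = √(-59/(11 + 0) - 2943) = √(-59/11 - 2943) = √(-32432/11) = 4*I*√22297/11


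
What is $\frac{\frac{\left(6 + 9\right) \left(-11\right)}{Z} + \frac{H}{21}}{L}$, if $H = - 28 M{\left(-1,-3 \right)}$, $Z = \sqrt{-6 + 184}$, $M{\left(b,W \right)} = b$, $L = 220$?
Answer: $\frac{1}{165} - \frac{3 \sqrt{178}}{712} \approx -0.050154$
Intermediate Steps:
$Z = \sqrt{178} \approx 13.342$
$H = 28$ ($H = \left(-28\right) \left(-1\right) = 28$)
$\frac{\frac{\left(6 + 9\right) \left(-11\right)}{Z} + \frac{H}{21}}{L} = \frac{\frac{\left(6 + 9\right) \left(-11\right)}{\sqrt{178}} + \frac{28}{21}}{220} = \left(15 \left(-11\right) \frac{\sqrt{178}}{178} + 28 \cdot \frac{1}{21}\right) \frac{1}{220} = \left(- 165 \frac{\sqrt{178}}{178} + \frac{4}{3}\right) \frac{1}{220} = \left(- \frac{165 \sqrt{178}}{178} + \frac{4}{3}\right) \frac{1}{220} = \left(\frac{4}{3} - \frac{165 \sqrt{178}}{178}\right) \frac{1}{220} = \frac{1}{165} - \frac{3 \sqrt{178}}{712}$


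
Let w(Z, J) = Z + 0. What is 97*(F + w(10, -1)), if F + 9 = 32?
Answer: 3201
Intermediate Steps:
F = 23 (F = -9 + 32 = 23)
w(Z, J) = Z
97*(F + w(10, -1)) = 97*(23 + 10) = 97*33 = 3201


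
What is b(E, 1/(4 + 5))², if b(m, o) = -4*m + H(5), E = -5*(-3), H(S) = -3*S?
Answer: 5625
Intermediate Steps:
E = 15
b(m, o) = -15 - 4*m (b(m, o) = -4*m - 3*5 = -4*m - 15 = -15 - 4*m)
b(E, 1/(4 + 5))² = (-15 - 4*15)² = (-15 - 60)² = (-75)² = 5625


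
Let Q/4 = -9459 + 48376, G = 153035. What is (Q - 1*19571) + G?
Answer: 289132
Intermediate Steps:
Q = 155668 (Q = 4*(-9459 + 48376) = 4*38917 = 155668)
(Q - 1*19571) + G = (155668 - 1*19571) + 153035 = (155668 - 19571) + 153035 = 136097 + 153035 = 289132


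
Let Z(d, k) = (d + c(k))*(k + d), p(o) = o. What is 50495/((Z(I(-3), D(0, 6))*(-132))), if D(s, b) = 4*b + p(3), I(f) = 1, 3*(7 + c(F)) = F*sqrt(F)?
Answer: -50495/1325016 - 50495*sqrt(3)/294448 ≈ -0.33514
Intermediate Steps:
c(F) = -7 + F**(3/2)/3 (c(F) = -7 + (F*sqrt(F))/3 = -7 + F**(3/2)/3)
D(s, b) = 3 + 4*b (D(s, b) = 4*b + 3 = 3 + 4*b)
Z(d, k) = (d + k)*(-7 + d + k**(3/2)/3) (Z(d, k) = (d + (-7 + k**(3/2)/3))*(k + d) = (-7 + d + k**(3/2)/3)*(d + k) = (d + k)*(-7 + d + k**(3/2)/3))
50495/((Z(I(-3), D(0, 6))*(-132))) = 50495/(((1**2 + 1*(3 + 4*6) + (1/3)*1*(-21 + (3 + 4*6)**(3/2)) + (3 + 4*6)*(-21 + (3 + 4*6)**(3/2))/3)*(-132))) = 50495/(((1 + 1*(3 + 24) + (1/3)*1*(-21 + (3 + 24)**(3/2)) + (3 + 24)*(-21 + (3 + 24)**(3/2))/3)*(-132))) = 50495/(((1 + 1*27 + (1/3)*1*(-21 + 27**(3/2)) + (1/3)*27*(-21 + 27**(3/2)))*(-132))) = 50495/(((1 + 27 + (1/3)*1*(-21 + 81*sqrt(3)) + (1/3)*27*(-21 + 81*sqrt(3)))*(-132))) = 50495/(((1 + 27 + (-7 + 27*sqrt(3)) + (-189 + 729*sqrt(3)))*(-132))) = 50495/(((-168 + 756*sqrt(3))*(-132))) = 50495/(22176 - 99792*sqrt(3))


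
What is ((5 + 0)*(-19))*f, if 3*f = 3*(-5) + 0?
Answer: 475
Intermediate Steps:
f = -5 (f = (3*(-5) + 0)/3 = (-15 + 0)/3 = (1/3)*(-15) = -5)
((5 + 0)*(-19))*f = ((5 + 0)*(-19))*(-5) = (5*(-19))*(-5) = -95*(-5) = 475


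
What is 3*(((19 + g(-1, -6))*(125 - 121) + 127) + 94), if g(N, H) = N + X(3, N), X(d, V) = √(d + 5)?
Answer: 879 + 24*√2 ≈ 912.94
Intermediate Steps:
X(d, V) = √(5 + d)
g(N, H) = N + 2*√2 (g(N, H) = N + √(5 + 3) = N + √8 = N + 2*√2)
3*(((19 + g(-1, -6))*(125 - 121) + 127) + 94) = 3*(((19 + (-1 + 2*√2))*(125 - 121) + 127) + 94) = 3*(((18 + 2*√2)*4 + 127) + 94) = 3*(((72 + 8*√2) + 127) + 94) = 3*((199 + 8*√2) + 94) = 3*(293 + 8*√2) = 879 + 24*√2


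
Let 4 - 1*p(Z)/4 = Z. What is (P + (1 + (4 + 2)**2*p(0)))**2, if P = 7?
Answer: 341056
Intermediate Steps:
p(Z) = 16 - 4*Z
(P + (1 + (4 + 2)**2*p(0)))**2 = (7 + (1 + (4 + 2)**2*(16 - 4*0)))**2 = (7 + (1 + 6**2*(16 + 0)))**2 = (7 + (1 + 36*16))**2 = (7 + (1 + 576))**2 = (7 + 577)**2 = 584**2 = 341056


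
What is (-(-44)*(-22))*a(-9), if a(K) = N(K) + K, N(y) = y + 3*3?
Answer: 8712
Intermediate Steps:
N(y) = 9 + y (N(y) = y + 9 = 9 + y)
a(K) = 9 + 2*K (a(K) = (9 + K) + K = 9 + 2*K)
(-(-44)*(-22))*a(-9) = (-(-44)*(-22))*(9 + 2*(-9)) = (-44*22)*(9 - 18) = -968*(-9) = 8712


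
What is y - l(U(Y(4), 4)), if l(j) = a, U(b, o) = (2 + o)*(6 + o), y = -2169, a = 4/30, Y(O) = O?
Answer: -32537/15 ≈ -2169.1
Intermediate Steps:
a = 2/15 (a = 4*(1/30) = 2/15 ≈ 0.13333)
l(j) = 2/15
y - l(U(Y(4), 4)) = -2169 - 1*2/15 = -2169 - 2/15 = -32537/15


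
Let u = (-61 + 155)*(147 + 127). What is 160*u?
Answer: 4120960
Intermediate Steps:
u = 25756 (u = 94*274 = 25756)
160*u = 160*25756 = 4120960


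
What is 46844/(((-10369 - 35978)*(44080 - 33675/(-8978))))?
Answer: -60080776/2620485301215 ≈ -2.2927e-5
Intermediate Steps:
46844/(((-10369 - 35978)*(44080 - 33675/(-8978)))) = 46844/((-46347*(44080 - 33675*(-1/8978)))) = 46844/((-46347*(44080 + 33675/8978))) = 46844/((-46347*395783915/8978)) = 46844/(-18343397108505/8978) = 46844*(-8978/18343397108505) = -60080776/2620485301215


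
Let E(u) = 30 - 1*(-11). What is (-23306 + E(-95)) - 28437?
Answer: -51702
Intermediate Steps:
E(u) = 41 (E(u) = 30 + 11 = 41)
(-23306 + E(-95)) - 28437 = (-23306 + 41) - 28437 = -23265 - 28437 = -51702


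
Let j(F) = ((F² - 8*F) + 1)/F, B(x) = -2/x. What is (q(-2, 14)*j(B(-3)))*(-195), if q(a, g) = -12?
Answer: -13650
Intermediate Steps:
j(F) = (1 + F² - 8*F)/F
(q(-2, 14)*j(B(-3)))*(-195) = -12*(-8 - 2/(-3) + 1/(-2/(-3)))*(-195) = -12*(-8 - 2*(-⅓) + 1/(-2*(-⅓)))*(-195) = -12*(-8 + ⅔ + 1/(⅔))*(-195) = -12*(-8 + ⅔ + 3/2)*(-195) = -12*(-35/6)*(-195) = 70*(-195) = -13650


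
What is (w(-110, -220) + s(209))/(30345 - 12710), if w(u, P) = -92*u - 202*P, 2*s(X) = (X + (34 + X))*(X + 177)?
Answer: 141796/17635 ≈ 8.0406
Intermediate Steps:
s(X) = (34 + 2*X)*(177 + X)/2 (s(X) = ((X + (34 + X))*(X + 177))/2 = ((34 + 2*X)*(177 + X))/2 = (34 + 2*X)*(177 + X)/2)
w(u, P) = -202*P - 92*u
(w(-110, -220) + s(209))/(30345 - 12710) = ((-202*(-220) - 92*(-110)) + (3009 + 209² + 194*209))/(30345 - 12710) = ((44440 + 10120) + (3009 + 43681 + 40546))/17635 = (54560 + 87236)*(1/17635) = 141796*(1/17635) = 141796/17635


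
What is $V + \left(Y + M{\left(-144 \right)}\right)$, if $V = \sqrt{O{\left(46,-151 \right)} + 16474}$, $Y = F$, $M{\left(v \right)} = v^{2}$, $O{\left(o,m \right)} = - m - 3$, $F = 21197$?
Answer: $41933 + \sqrt{16622} \approx 42062.0$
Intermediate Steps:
$O{\left(o,m \right)} = -3 - m$
$Y = 21197$
$V = \sqrt{16622}$ ($V = \sqrt{\left(-3 - -151\right) + 16474} = \sqrt{\left(-3 + 151\right) + 16474} = \sqrt{148 + 16474} = \sqrt{16622} \approx 128.93$)
$V + \left(Y + M{\left(-144 \right)}\right) = \sqrt{16622} + \left(21197 + \left(-144\right)^{2}\right) = \sqrt{16622} + \left(21197 + 20736\right) = \sqrt{16622} + 41933 = 41933 + \sqrt{16622}$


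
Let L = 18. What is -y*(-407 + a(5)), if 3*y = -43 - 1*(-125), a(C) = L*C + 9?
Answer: 25256/3 ≈ 8418.7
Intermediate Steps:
a(C) = 9 + 18*C (a(C) = 18*C + 9 = 9 + 18*C)
y = 82/3 (y = (-43 - 1*(-125))/3 = (-43 + 125)/3 = (1/3)*82 = 82/3 ≈ 27.333)
-y*(-407 + a(5)) = -82*(-407 + (9 + 18*5))/3 = -82*(-407 + (9 + 90))/3 = -82*(-407 + 99)/3 = -82*(-308)/3 = -1*(-25256/3) = 25256/3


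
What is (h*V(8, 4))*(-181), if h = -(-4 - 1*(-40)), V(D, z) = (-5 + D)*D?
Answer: 156384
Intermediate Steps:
V(D, z) = D*(-5 + D)
h = -36 (h = -(-4 + 40) = -1*36 = -36)
(h*V(8, 4))*(-181) = -288*(-5 + 8)*(-181) = -288*3*(-181) = -36*24*(-181) = -864*(-181) = 156384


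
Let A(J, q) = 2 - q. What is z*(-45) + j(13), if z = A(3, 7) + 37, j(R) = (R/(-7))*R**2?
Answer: -12277/7 ≈ -1753.9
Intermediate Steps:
j(R) = -R**3/7 (j(R) = (R*(-1/7))*R**2 = (-R/7)*R**2 = -R**3/7)
z = 32 (z = (2 - 1*7) + 37 = (2 - 7) + 37 = -5 + 37 = 32)
z*(-45) + j(13) = 32*(-45) - 1/7*13**3 = -1440 - 1/7*2197 = -1440 - 2197/7 = -12277/7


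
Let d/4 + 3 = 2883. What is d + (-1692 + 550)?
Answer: 10378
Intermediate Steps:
d = 11520 (d = -12 + 4*2883 = -12 + 11532 = 11520)
d + (-1692 + 550) = 11520 + (-1692 + 550) = 11520 - 1142 = 10378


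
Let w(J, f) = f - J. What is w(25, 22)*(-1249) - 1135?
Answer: 2612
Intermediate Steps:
w(25, 22)*(-1249) - 1135 = (22 - 1*25)*(-1249) - 1135 = (22 - 25)*(-1249) - 1135 = -3*(-1249) - 1135 = 3747 - 1135 = 2612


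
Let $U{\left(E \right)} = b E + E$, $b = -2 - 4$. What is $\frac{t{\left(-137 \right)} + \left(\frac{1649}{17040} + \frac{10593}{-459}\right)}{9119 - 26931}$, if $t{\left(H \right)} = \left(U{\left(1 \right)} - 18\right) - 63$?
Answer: $\frac{10523269}{1719926720} \approx 0.0061184$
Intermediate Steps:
$b = -6$ ($b = -2 - 4 = -6$)
$U{\left(E \right)} = - 5 E$ ($U{\left(E \right)} = - 6 E + E = - 5 E$)
$t{\left(H \right)} = -86$ ($t{\left(H \right)} = \left(\left(-5\right) 1 - 18\right) - 63 = \left(-5 - 18\right) - 63 = -23 - 63 = -86$)
$\frac{t{\left(-137 \right)} + \left(\frac{1649}{17040} + \frac{10593}{-459}\right)}{9119 - 26931} = \frac{-86 + \left(\frac{1649}{17040} + \frac{10593}{-459}\right)}{9119 - 26931} = \frac{-86 + \left(1649 \cdot \frac{1}{17040} + 10593 \left(- \frac{1}{459}\right)\right)}{-17812} = \left(-86 + \left(\frac{1649}{17040} - \frac{1177}{51}\right)\right) \left(- \frac{1}{17812}\right) = \left(-86 - \frac{2219109}{96560}\right) \left(- \frac{1}{17812}\right) = \left(- \frac{10523269}{96560}\right) \left(- \frac{1}{17812}\right) = \frac{10523269}{1719926720}$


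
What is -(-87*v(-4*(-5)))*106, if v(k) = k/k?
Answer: 9222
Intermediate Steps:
v(k) = 1
-(-87*v(-4*(-5)))*106 = -(-87*1)*106 = -(-87)*106 = -1*(-9222) = 9222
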